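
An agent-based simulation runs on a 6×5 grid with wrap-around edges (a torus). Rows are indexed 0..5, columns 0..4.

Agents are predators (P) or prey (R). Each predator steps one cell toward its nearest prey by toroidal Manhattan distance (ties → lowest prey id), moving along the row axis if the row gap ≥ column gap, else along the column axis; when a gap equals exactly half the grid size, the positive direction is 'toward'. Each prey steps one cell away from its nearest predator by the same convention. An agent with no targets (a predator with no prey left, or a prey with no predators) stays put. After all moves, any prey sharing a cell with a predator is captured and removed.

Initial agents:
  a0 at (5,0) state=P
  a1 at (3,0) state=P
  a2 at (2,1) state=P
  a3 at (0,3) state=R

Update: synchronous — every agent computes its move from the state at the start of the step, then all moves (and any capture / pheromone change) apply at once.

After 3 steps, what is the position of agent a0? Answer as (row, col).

t=1: a0@(5,4):P a1@(4,0):P a2@(1,1):P a3@(0,2):R
t=2: a0@(5,3):P a1@(5,0):P a2@(0,1):P a3@(5,2):R
t=3: a0@(5,2):P a1@(5,1):P a2@(5,1):P

(5, 2)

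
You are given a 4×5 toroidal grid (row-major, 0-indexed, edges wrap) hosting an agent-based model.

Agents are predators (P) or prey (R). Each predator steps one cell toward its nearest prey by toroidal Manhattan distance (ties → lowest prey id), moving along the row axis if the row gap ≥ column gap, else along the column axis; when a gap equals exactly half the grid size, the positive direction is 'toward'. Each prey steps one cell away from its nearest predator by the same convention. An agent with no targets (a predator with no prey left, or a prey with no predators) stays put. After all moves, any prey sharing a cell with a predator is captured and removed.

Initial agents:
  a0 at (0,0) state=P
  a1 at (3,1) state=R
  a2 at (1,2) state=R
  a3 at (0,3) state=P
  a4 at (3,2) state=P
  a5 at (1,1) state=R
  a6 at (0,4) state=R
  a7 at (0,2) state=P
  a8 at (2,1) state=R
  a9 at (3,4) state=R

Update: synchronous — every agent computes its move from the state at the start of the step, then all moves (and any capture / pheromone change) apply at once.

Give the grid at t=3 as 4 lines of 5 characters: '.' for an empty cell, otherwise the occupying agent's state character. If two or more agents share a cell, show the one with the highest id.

RRP..
.....
....R
..PRP

t=1: a0@(0,4):P a1@(3,0):R a2@(2,2):R a3@(0,4):P a4@(3,1):P a5@(2,1):R a6@(0,3):R a7@(1,2):P a8@(1,1):R a9@(2,4):R
t=2: a0@(0,3):P a1@(3,4):R a2@(3,2):R a3@(0,3):P a4@(3,0):P a5@(1,1):R a6@(0,2):R a7@(2,2):P a8@(1,0):R a9@(1,4):R
t=3: a0@(0,2):P a1@(3,3):R a3@(0,2):P a4@(3,4):P a5@(0,1):R a6@(0,1):R a7@(3,2):P a8@(0,0):R a9@(2,4):R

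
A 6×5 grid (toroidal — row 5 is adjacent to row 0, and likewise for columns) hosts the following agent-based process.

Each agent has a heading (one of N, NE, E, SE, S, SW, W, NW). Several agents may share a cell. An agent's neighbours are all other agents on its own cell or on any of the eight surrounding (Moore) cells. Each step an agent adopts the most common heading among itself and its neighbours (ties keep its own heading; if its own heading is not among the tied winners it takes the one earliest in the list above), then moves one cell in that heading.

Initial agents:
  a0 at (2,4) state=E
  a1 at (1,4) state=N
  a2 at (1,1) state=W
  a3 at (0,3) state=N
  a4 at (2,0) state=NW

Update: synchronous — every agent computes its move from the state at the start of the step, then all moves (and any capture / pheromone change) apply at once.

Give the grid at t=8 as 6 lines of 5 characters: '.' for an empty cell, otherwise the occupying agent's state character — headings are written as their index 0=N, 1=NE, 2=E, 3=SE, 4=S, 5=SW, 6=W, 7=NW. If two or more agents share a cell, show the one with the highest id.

..7..
...6.
.....
.....
...0.
....0

t=1: a0@(2,0):E a1@(0,4):N a2@(1,0):W a3@(5,3):N a4@(1,4):NW
t=2: a0@(2,1):E a1@(5,4):N a2@(1,4):W a3@(4,3):N a4@(0,3):NW
t=3: a0@(2,2):E a1@(4,4):N a2@(1,3):W a3@(3,3):N a4@(5,2):NW
t=4: a0@(2,3):E a1@(3,4):N a2@(1,2):W a3@(2,3):N a4@(4,1):NW
t=5: a0@(1,3):N a1@(2,4):N a2@(1,1):W a3@(1,3):N a4@(3,0):NW
t=6: a0@(0,3):N a1@(1,4):N a2@(1,0):W a3@(0,3):N a4@(2,4):NW
t=7: a0@(5,3):N a1@(0,4):N a2@(1,4):W a3@(5,3):N a4@(1,3):NW
t=8: a0@(4,3):N a1@(5,4):N a2@(1,3):W a3@(4,3):N a4@(0,2):NW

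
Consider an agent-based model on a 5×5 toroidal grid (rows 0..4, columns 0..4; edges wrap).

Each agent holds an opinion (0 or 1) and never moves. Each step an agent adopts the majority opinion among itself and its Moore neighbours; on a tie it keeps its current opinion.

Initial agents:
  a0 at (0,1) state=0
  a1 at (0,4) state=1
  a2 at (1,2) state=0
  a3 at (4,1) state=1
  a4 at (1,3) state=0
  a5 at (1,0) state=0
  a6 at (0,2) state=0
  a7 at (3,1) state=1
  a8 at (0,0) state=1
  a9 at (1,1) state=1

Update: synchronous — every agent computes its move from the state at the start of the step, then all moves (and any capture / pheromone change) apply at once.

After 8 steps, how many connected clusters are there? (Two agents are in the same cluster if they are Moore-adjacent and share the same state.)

2

t=1: a0@(0,1):0 a1@(0,4):1 a2@(1,2):0 a3@(4,1):1 a4@(1,3):0 a5@(1,0):1 a6@(0,2):0 a7@(3,1):1 a8@(0,0):1 a9@(1,1):0
t=2: (unchanged — steady state)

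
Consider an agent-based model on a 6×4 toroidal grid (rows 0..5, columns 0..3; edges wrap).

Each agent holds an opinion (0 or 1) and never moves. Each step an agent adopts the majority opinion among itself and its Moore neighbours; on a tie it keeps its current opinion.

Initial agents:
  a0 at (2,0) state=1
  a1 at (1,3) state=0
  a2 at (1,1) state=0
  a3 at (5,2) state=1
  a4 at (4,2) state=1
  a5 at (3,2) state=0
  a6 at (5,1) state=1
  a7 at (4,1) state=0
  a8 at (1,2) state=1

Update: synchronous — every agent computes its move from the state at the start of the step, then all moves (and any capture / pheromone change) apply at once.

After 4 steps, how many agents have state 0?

2

t=1: a0@(2,0):0 a1@(1,3):1 a2@(1,1):1 a3@(5,2):1 a4@(4,2):1 a5@(3,2):0 a6@(5,1):1 a7@(4,1):1 a8@(1,2):0
t=2: a0@(2,0):1 a1@(1,3):0 a2@(1,1):0 a3@(5,2):1 a4@(4,2):1 a5@(3,2):1 a6@(5,1):1 a7@(4,1):1 a8@(1,2):1
t=3: a0@(2,0):0 a1@(1,3):1 a2@(1,1):1 a3@(5,2):1 a4@(4,2):1 a5@(3,2):1 a6@(5,1):1 a7@(4,1):1 a8@(1,2):0
t=4: a0@(2,0):1 a1@(1,3):0 a2@(1,1):0 a3@(5,2):1 a4@(4,2):1 a5@(3,2):1 a6@(5,1):1 a7@(4,1):1 a8@(1,2):1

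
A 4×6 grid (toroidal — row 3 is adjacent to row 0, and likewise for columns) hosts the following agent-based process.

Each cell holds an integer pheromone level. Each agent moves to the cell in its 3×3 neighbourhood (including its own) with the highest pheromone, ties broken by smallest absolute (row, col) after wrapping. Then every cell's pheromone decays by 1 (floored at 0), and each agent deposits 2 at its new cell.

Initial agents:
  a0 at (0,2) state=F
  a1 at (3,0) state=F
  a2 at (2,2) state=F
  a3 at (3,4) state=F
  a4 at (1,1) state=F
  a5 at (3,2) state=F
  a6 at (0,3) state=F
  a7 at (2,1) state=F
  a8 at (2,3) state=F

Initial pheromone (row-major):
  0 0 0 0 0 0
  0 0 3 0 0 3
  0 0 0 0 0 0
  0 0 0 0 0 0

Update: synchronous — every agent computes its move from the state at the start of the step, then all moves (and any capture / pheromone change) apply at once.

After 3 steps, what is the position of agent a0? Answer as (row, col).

t=1: a0@(1,2) a1@(0,0) a2@(1,2) a3@(0,3) a4@(1,2) a5@(0,1) a6@(1,2) a7@(1,2) a8@(1,2) | pheromone: 2 2 0 2 0 0 / 0 0 14 0 0 2 / 0 0 0 0 0 0 / 0 0 0 0 0 0
t=2: a0@(1,2) a1@(0,0) a2@(1,2) a3@(1,2) a4@(1,2) a5@(1,2) a6@(1,2) a7@(1,2) a8@(1,2) | pheromone: 3 1 0 1 0 0 / 0 0 29 0 0 1 / 0 0 0 0 0 0 / 0 0 0 0 0 0
t=3: a0@(1,2) a1@(0,0) a2@(1,2) a3@(1,2) a4@(1,2) a5@(1,2) a6@(1,2) a7@(1,2) a8@(1,2) | pheromone: 4 0 0 0 0 0 / 0 0 44 0 0 0 / 0 0 0 0 0 0 / 0 0 0 0 0 0

(1, 2)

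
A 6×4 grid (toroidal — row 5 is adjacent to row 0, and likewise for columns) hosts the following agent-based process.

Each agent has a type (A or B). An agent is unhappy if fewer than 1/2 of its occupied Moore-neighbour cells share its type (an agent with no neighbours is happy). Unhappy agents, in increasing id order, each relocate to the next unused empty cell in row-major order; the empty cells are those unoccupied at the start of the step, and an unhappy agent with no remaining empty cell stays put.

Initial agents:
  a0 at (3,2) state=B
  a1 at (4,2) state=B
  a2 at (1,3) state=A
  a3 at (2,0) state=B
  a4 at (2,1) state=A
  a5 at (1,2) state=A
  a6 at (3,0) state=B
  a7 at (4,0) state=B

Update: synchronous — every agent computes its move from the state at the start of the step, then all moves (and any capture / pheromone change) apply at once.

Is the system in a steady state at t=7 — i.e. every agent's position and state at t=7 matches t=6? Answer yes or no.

t=1: a0@(3,2):B a1@(4,2):B a2@(1,3):A a3@(0,0):B a4@(0,1):A a5@(1,2):A a6@(3,0):B a7@(4,0):B
t=2: a0@(3,2):B a1@(4,2):B a2@(1,3):A a3@(0,2):B a4@(0,1):A a5@(1,2):A a6@(3,0):B a7@(4,0):B
t=3: a0@(3,2):B a1@(4,2):B a2@(1,3):A a3@(0,0):B a4@(0,1):A a5@(1,2):A a6@(3,0):B a7@(4,0):B
t=4: a0@(3,2):B a1@(4,2):B a2@(1,3):A a3@(0,2):B a4@(0,1):A a5@(1,2):A a6@(3,0):B a7@(4,0):B
t=5: a0@(3,2):B a1@(4,2):B a2@(1,3):A a3@(0,0):B a4@(0,1):A a5@(1,2):A a6@(3,0):B a7@(4,0):B
t=6: a0@(3,2):B a1@(4,2):B a2@(1,3):A a3@(0,2):B a4@(0,1):A a5@(1,2):A a6@(3,0):B a7@(4,0):B
t=7: a0@(3,2):B a1@(4,2):B a2@(1,3):A a3@(0,0):B a4@(0,1):A a5@(1,2):A a6@(3,0):B a7@(4,0):B

no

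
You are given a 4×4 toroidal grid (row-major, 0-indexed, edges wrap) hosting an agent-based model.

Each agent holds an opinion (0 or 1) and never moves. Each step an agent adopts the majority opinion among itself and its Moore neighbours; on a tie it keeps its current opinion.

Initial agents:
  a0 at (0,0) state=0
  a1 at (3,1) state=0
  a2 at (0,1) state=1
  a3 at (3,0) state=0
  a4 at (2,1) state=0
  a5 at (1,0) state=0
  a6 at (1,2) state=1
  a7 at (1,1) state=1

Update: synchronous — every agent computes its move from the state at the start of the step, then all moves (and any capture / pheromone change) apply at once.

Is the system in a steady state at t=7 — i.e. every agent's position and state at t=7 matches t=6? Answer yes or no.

t=1: a0@(0,0):0 a1@(3,1):0 a2@(0,1):0 a3@(3,0):0 a4@(2,1):0 a5@(1,0):0 a6@(1,2):1 a7@(1,1):1
t=2: a0@(0,0):0 a1@(3,1):0 a2@(0,1):0 a3@(3,0):0 a4@(2,1):0 a5@(1,0):0 a6@(1,2):1 a7@(1,1):0
t=3: a0@(0,0):0 a1@(3,1):0 a2@(0,1):0 a3@(3,0):0 a4@(2,1):0 a5@(1,0):0 a6@(1,2):0 a7@(1,1):0
t=4: (unchanged — steady state)

yes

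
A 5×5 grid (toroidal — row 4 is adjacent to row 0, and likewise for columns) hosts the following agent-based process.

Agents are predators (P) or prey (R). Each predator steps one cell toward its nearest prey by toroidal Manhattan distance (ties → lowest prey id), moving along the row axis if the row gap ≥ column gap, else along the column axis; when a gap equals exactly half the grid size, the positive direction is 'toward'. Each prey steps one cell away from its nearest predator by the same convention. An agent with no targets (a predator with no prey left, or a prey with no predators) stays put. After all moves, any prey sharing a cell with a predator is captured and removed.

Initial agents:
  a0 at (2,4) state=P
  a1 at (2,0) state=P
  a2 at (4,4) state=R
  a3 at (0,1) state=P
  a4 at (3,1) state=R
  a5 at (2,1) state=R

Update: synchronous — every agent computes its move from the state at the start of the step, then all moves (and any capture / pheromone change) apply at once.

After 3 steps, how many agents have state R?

t=1: a0@(3,4):P a1@(2,1):P a2@(0,4):R a3@(4,1):P a5@(2,2):R
t=2: a0@(4,4):P a1@(2,2):P a2@(1,4):R a3@(4,0):P a5@(2,3):R
t=3: a0@(0,4):P a1@(2,3):P a2@(2,4):R a3@(0,0):P a5@(2,4):R

2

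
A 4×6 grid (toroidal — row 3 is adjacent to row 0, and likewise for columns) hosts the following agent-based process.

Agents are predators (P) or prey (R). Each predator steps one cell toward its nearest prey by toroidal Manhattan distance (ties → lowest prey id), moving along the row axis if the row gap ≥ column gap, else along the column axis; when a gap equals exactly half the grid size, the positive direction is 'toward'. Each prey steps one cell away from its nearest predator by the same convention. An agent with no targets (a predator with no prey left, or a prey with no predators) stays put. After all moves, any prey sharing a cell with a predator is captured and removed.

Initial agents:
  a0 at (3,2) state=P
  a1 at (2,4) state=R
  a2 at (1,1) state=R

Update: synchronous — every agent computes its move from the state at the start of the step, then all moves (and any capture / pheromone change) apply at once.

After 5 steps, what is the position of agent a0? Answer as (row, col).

t=1: a0@(3,3):P a1@(2,5):R a2@(0,1):R
t=2: a0@(3,4):P a1@(2,0):R a2@(0,0):R
t=3: a0@(3,5):P a1@(2,1):R a2@(0,1):R
t=4: a0@(3,0):P a1@(2,2):R a2@(0,2):R
t=5: a0@(3,1):P a1@(2,3):R a2@(0,3):R

(3, 1)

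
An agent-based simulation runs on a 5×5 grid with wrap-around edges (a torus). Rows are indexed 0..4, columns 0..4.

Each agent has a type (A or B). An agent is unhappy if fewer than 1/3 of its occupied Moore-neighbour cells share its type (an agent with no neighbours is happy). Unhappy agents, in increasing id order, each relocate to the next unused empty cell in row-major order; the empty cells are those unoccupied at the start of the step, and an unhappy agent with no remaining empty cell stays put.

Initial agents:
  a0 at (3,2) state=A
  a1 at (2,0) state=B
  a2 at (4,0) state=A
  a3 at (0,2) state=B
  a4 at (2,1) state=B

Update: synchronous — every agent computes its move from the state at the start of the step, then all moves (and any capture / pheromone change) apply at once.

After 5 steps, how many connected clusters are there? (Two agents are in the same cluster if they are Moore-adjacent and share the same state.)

t=1: a0@(0,0):A a1@(2,0):B a2@(4,0):A a3@(0,2):B a4@(2,1):B
t=2: (unchanged — steady state)

3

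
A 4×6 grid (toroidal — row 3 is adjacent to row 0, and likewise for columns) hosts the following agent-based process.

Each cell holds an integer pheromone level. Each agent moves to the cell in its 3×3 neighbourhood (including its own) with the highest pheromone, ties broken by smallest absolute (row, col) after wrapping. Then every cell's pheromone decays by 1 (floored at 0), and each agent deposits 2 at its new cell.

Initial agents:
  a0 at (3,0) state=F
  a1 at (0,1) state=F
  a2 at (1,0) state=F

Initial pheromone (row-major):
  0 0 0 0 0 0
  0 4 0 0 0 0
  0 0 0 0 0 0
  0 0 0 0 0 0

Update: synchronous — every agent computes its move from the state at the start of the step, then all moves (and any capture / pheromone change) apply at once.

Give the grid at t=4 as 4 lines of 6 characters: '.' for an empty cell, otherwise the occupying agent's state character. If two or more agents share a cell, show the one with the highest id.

......
.F....
......
......

t=1: a0@(0,0) a1@(1,1) a2@(1,1) | pheromone: 2 0 0 0 0 0 / 0 7 0 0 0 0 / 0 0 0 0 0 0 / 0 0 0 0 0 0
t=2: a0@(1,1) a1@(1,1) a2@(1,1) | pheromone: 1 0 0 0 0 0 / 0 12 0 0 0 0 / 0 0 0 0 0 0 / 0 0 0 0 0 0
t=3: a0@(1,1) a1@(1,1) a2@(1,1) | pheromone: 0 0 0 0 0 0 / 0 17 0 0 0 0 / 0 0 0 0 0 0 / 0 0 0 0 0 0
t=4: a0@(1,1) a1@(1,1) a2@(1,1) | pheromone: 0 0 0 0 0 0 / 0 22 0 0 0 0 / 0 0 0 0 0 0 / 0 0 0 0 0 0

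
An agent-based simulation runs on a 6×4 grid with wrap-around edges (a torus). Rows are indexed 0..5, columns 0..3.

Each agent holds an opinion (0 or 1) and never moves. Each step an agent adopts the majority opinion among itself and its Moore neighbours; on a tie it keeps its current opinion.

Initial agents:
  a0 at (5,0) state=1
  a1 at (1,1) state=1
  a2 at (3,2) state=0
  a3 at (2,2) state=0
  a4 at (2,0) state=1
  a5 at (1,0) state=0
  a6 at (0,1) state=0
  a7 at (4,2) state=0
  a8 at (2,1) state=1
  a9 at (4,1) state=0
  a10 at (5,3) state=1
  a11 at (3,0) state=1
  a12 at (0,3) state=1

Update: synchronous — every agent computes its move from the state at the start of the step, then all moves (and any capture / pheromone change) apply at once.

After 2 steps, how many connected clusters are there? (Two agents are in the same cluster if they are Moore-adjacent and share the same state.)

2

t=1: a0@(5,0):1 a1@(1,1):1 a2@(3,2):0 a3@(2,2):0 a4@(2,0):1 a5@(1,0):1 a6@(0,1):0 a7@(4,2):0 a8@(2,1):1 a9@(4,1):0 a10@(5,3):1 a11@(3,0):1 a12@(0,3):1
t=2: a0@(5,0):1 a1@(1,1):1 a2@(3,2):0 a3@(2,2):0 a4@(2,0):1 a5@(1,0):1 a6@(0,1):1 a7@(4,2):0 a8@(2,1):1 a9@(4,1):0 a10@(5,3):1 a11@(3,0):1 a12@(0,3):1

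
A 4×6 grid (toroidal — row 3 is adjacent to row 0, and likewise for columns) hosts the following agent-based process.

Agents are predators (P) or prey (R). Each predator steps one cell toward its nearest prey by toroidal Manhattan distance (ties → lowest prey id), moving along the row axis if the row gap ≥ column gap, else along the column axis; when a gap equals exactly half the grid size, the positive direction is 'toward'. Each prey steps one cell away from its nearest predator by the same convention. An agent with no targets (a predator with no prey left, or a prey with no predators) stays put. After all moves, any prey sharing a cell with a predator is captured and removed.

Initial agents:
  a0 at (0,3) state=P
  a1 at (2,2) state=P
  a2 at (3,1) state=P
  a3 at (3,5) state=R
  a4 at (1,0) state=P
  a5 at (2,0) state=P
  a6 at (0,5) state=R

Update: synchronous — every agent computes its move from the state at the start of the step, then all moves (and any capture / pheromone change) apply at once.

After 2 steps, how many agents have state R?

t=1: a0@(0,4):P a1@(2,3):P a2@(3,0):P a3@(3,4):R a4@(0,0):P a5@(3,0):P
t=2: a0@(3,4):P a1@(3,3):P a2@(3,5):P a3@(2,4):R a4@(0,5):P a5@(3,5):P

1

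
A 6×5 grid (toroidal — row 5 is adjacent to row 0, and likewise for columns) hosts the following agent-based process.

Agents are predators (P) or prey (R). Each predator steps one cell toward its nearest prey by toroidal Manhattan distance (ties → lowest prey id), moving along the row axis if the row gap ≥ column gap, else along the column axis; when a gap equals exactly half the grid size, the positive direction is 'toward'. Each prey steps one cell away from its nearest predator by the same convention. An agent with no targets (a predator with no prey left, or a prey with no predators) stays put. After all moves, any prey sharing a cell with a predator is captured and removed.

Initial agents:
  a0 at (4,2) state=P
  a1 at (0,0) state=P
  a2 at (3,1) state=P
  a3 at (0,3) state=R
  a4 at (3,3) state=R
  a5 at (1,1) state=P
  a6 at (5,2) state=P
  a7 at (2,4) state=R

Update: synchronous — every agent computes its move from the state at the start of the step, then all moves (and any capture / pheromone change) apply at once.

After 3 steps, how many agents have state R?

1

t=1: a0@(3,2):P a1@(0,4):P a2@(3,2):P a4@(2,3):R a5@(1,2):P a6@(0,2):P a7@(3,4):R
t=2: a0@(2,2):P a1@(1,4):P a2@(2,2):P a4@(1,3):R a5@(2,2):P a6@(1,2):P a7@(3,0):R
t=3: a0@(1,2):P a1@(1,3):P a2@(1,2):P a5@(1,2):P a6@(1,3):P a7@(3,4):R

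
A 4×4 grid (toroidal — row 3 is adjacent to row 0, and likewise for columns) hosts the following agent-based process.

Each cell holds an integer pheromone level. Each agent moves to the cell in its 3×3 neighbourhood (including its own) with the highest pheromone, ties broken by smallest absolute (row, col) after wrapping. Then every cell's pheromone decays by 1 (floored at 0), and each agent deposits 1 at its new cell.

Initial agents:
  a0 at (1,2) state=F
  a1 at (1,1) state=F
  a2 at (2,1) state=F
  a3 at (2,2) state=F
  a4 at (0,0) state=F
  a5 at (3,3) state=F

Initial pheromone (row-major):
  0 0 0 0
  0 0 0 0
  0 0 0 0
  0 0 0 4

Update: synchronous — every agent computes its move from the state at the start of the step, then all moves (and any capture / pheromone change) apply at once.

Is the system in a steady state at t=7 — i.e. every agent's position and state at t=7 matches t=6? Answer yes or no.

yes

t=1: a0@(0,1) a1@(0,0) a2@(1,0) a3@(3,3) a4@(3,3) a5@(3,3) | pheromone: 1 1 0 0 / 1 0 0 0 / 0 0 0 0 / 0 0 0 6
t=2: a0@(0,0) a1@(3,3) a2@(0,0) a3@(3,3) a4@(3,3) a5@(3,3) | pheromone: 2 0 0 0 / 0 0 0 0 / 0 0 0 0 / 0 0 0 9
t=3: a0@(3,3) a1@(3,3) a2@(3,3) a3@(3,3) a4@(3,3) a5@(3,3) | pheromone: 1 0 0 0 / 0 0 0 0 / 0 0 0 0 / 0 0 0 14
t=4: a0@(3,3) a1@(3,3) a2@(3,3) a3@(3,3) a4@(3,3) a5@(3,3) | pheromone: 0 0 0 0 / 0 0 0 0 / 0 0 0 0 / 0 0 0 19
t=5: a0@(3,3) a1@(3,3) a2@(3,3) a3@(3,3) a4@(3,3) a5@(3,3) | pheromone: 0 0 0 0 / 0 0 0 0 / 0 0 0 0 / 0 0 0 24
t=6: a0@(3,3) a1@(3,3) a2@(3,3) a3@(3,3) a4@(3,3) a5@(3,3) | pheromone: 0 0 0 0 / 0 0 0 0 / 0 0 0 0 / 0 0 0 29
t=7: a0@(3,3) a1@(3,3) a2@(3,3) a3@(3,3) a4@(3,3) a5@(3,3) | pheromone: 0 0 0 0 / 0 0 0 0 / 0 0 0 0 / 0 0 0 34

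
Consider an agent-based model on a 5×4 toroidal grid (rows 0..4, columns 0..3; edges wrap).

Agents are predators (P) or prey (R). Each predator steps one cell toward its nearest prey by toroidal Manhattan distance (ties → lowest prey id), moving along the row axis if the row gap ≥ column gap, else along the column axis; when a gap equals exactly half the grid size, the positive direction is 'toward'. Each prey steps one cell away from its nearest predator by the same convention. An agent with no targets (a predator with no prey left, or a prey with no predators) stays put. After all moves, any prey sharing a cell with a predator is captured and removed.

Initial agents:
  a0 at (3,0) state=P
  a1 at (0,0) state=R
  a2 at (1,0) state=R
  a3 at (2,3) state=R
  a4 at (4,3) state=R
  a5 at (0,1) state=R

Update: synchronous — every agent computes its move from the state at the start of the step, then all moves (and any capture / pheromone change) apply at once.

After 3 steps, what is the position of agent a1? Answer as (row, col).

t=1: a0@(4,0):P a1@(1,0):R a2@(0,0):R a3@(1,3):R a4@(0,3):R a5@(1,1):R
t=2: a0@(0,0):P a1@(2,0):R a2@(1,0):R a3@(2,3):R a4@(1,3):R a5@(2,1):R
t=3: a0@(1,0):P a1@(3,0):R a2@(2,0):R a3@(3,3):R a4@(2,3):R a5@(3,1):R

(3, 0)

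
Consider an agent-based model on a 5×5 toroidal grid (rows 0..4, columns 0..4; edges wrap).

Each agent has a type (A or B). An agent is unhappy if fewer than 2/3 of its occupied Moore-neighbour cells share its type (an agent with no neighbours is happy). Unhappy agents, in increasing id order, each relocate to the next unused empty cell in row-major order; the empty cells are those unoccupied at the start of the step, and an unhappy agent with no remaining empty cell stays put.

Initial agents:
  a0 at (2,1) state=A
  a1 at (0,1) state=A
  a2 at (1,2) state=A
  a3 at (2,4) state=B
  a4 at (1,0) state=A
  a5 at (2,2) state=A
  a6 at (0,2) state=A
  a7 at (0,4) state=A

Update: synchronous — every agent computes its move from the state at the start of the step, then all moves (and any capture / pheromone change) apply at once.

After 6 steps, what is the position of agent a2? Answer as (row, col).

t=1: a0@(2,1):A a1@(0,1):A a2@(1,2):A a3@(0,0):B a4@(1,0):A a5@(2,2):A a6@(0,2):A a7@(0,4):A
t=2: a0@(2,1):A a1@(0,1):A a2@(1,2):A a3@(0,3):B a4@(1,0):A a5@(2,2):A a6@(0,2):A a7@(1,1):A
t=3: a0@(2,1):A a1@(0,1):A a2@(1,2):A a3@(0,0):B a4@(1,0):A a5@(2,2):A a6@(0,2):A a7@(1,1):A
t=4: a0@(2,1):A a1@(0,1):A a2@(1,2):A a3@(0,3):B a4@(1,0):A a5@(2,2):A a6@(0,2):A a7@(1,1):A
t=5: a0@(2,1):A a1@(0,1):A a2@(1,2):A a3@(0,0):B a4@(1,0):A a5@(2,2):A a6@(0,2):A a7@(1,1):A
t=6: a0@(2,1):A a1@(0,1):A a2@(1,2):A a3@(0,3):B a4@(1,0):A a5@(2,2):A a6@(0,2):A a7@(1,1):A

(1, 2)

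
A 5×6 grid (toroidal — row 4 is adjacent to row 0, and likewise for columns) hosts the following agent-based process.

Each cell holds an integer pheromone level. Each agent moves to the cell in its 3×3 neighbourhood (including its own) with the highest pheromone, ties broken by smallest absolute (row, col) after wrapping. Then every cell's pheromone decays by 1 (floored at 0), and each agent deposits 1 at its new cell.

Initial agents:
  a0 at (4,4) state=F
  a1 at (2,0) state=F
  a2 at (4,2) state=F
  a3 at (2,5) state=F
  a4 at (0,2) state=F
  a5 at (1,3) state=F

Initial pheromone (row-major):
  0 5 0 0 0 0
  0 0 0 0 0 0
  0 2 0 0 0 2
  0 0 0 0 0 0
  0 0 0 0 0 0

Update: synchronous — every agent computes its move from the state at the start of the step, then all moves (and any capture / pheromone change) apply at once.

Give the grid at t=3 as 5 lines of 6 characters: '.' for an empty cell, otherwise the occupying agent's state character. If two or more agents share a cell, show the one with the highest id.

t=1: a0@(0,3) a1@(2,1) a2@(0,1) a3@(2,5) a4@(0,1) a5@(0,2) | pheromone: 0 6 1 1 0 0 / 0 0 0 0 0 0 / 0 2 0 0 0 2 / 0 0 0 0 0 0 / 0 0 0 0 0 0
t=2: a0@(0,2) a1@(2,1) a2@(0,1) a3@(2,5) a4@(0,1) a5@(0,1) | pheromone: 0 8 1 0 0 0 / 0 0 0 0 0 0 / 0 2 0 0 0 2 / 0 0 0 0 0 0 / 0 0 0 0 0 0
t=3: a0@(0,1) a1@(2,1) a2@(0,1) a3@(2,5) a4@(0,1) a5@(0,1) | pheromone: 0 11 0 0 0 0 / 0 0 0 0 0 0 / 0 2 0 0 0 2 / 0 0 0 0 0 0 / 0 0 0 0 0 0

.F....
......
.F...F
......
......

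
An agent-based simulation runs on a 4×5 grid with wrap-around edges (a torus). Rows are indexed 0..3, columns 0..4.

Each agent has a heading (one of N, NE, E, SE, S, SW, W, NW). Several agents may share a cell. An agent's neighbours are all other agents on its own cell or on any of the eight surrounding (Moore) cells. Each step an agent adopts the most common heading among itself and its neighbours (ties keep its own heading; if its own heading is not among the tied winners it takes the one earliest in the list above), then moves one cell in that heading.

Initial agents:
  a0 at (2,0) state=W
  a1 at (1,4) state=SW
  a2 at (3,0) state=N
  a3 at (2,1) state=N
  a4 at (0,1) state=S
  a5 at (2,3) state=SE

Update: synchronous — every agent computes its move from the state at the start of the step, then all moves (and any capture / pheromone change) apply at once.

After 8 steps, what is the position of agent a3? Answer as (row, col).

t=1: a0@(1,0):N a1@(2,3):SW a2@(2,0):N a3@(1,1):N a4@(1,1):S a5@(3,4):SE
t=2: a0@(0,0):N a1@(3,2):SW a2@(1,0):N a3@(0,1):N a4@(0,1):N a5@(0,0):SE
t=3: a0@(3,0):N a1@(2,2):N a2@(0,0):N a3@(3,1):N a4@(3,1):N a5@(3,0):N
t=4: a0@(2,0):N a1@(1,2):N a2@(3,0):N a3@(2,1):N a4@(2,1):N a5@(2,0):N
t=5: a0@(1,0):N a1@(0,2):N a2@(2,0):N a3@(1,1):N a4@(1,1):N a5@(1,0):N
t=6: a0@(0,0):N a1@(3,2):N a2@(1,0):N a3@(0,1):N a4@(0,1):N a5@(0,0):N
t=7: a0@(3,0):N a1@(2,2):N a2@(0,0):N a3@(3,1):N a4@(3,1):N a5@(3,0):N
t=8: a0@(2,0):N a1@(1,2):N a2@(3,0):N a3@(2,1):N a4@(2,1):N a5@(2,0):N

(2, 1)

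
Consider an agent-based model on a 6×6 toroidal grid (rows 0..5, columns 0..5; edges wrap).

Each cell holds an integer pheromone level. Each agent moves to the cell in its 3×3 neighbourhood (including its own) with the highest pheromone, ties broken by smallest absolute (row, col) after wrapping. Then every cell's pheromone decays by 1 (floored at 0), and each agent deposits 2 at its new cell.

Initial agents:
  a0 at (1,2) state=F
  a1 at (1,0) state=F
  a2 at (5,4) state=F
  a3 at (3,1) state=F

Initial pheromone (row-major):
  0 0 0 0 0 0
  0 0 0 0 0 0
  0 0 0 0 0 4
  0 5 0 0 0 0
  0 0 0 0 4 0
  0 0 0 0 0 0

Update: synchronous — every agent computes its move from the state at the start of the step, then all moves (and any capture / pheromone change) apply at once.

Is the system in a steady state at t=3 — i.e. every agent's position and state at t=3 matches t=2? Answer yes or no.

yes

t=1: a0@(0,1) a1@(2,5) a2@(4,4) a3@(3,1) | pheromone: 0 2 0 0 0 0 / 0 0 0 0 0 0 / 0 0 0 0 0 5 / 0 6 0 0 0 0 / 0 0 0 0 5 0 / 0 0 0 0 0 0
t=2: a0@(0,1) a1@(2,5) a2@(4,4) a3@(3,1) | pheromone: 0 3 0 0 0 0 / 0 0 0 0 0 0 / 0 0 0 0 0 6 / 0 7 0 0 0 0 / 0 0 0 0 6 0 / 0 0 0 0 0 0
t=3: a0@(0,1) a1@(2,5) a2@(4,4) a3@(3,1) | pheromone: 0 4 0 0 0 0 / 0 0 0 0 0 0 / 0 0 0 0 0 7 / 0 8 0 0 0 0 / 0 0 0 0 7 0 / 0 0 0 0 0 0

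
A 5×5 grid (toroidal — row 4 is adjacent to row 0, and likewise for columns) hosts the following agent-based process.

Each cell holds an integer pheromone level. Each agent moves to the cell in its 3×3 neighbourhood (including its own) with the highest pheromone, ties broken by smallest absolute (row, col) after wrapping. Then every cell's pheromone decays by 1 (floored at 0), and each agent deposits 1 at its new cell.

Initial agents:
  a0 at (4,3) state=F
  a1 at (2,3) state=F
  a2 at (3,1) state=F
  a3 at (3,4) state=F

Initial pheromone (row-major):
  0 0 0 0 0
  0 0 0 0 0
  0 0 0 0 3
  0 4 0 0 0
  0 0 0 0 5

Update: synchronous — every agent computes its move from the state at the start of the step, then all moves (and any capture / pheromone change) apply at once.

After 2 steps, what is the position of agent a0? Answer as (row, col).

t=1: a0@(4,4) a1@(2,4) a2@(3,1) a3@(4,4) | pheromone: 0 0 0 0 0 / 0 0 0 0 0 / 0 0 0 0 3 / 0 4 0 0 0 / 0 0 0 0 6
t=2: a0@(4,4) a1@(2,4) a2@(3,1) a3@(4,4) | pheromone: 0 0 0 0 0 / 0 0 0 0 0 / 0 0 0 0 3 / 0 4 0 0 0 / 0 0 0 0 7

(4, 4)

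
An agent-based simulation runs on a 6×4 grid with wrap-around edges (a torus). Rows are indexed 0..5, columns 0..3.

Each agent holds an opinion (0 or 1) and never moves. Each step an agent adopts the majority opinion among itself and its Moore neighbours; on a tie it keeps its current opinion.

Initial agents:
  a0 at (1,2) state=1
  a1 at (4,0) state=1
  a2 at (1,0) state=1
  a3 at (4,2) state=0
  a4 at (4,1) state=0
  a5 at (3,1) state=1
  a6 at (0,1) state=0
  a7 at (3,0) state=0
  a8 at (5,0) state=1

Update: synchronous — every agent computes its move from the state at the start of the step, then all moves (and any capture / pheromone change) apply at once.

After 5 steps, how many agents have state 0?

5

t=1: a0@(1,2):1 a1@(4,0):1 a2@(1,0):1 a3@(4,2):0 a4@(4,1):0 a5@(3,1):0 a6@(0,1):1 a7@(3,0):0 a8@(5,0):1
t=2: a0@(1,2):1 a1@(4,0):0 a2@(1,0):1 a3@(4,2):0 a4@(4,1):0 a5@(3,1):0 a6@(0,1):1 a7@(3,0):0 a8@(5,0):1
t=3: (unchanged — steady state)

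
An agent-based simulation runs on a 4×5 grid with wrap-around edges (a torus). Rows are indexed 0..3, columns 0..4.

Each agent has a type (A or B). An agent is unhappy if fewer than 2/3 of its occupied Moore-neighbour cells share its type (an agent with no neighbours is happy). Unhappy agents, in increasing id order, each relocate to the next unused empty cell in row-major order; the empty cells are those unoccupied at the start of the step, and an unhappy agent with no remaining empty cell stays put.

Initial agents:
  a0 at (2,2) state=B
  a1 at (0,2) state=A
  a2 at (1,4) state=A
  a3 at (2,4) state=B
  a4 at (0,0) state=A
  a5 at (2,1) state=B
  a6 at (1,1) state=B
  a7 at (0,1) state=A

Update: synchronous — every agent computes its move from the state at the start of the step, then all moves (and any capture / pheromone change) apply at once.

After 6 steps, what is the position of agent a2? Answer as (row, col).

t=1: a0@(2,2):B a1@(0,3):A a2@(0,4):A a3@(1,0):B a4@(0,0):A a5@(2,1):B a6@(1,2):B a7@(0,1):A
t=2: a0@(2,2):B a1@(0,2):A a2@(0,4):A a3@(1,1):B a4@(0,0):A a5@(2,1):B a6@(1,3):B a7@(1,4):A
t=3: a0@(2,2):B a1@(0,1):A a2@(0,4):A a3@(0,3):B a4@(0,0):A a5@(2,1):B a6@(1,0):B a7@(1,4):A
t=4: a0@(2,2):B a1@(0,2):A a2@(1,1):A a3@(1,2):B a4@(0,0):A a5@(2,1):B a6@(1,3):B a7@(2,0):A
t=5: a0@(2,2):B a1@(0,1):A a2@(0,3):A a3@(0,4):B a4@(0,0):A a5@(1,0):B a6@(1,3):B a7@(1,4):A
t=6: a0@(2,2):B a1@(0,2):A a2@(1,1):A a3@(1,2):B a4@(2,0):A a5@(2,1):B a6@(2,3):B a7@(2,4):A

(1, 1)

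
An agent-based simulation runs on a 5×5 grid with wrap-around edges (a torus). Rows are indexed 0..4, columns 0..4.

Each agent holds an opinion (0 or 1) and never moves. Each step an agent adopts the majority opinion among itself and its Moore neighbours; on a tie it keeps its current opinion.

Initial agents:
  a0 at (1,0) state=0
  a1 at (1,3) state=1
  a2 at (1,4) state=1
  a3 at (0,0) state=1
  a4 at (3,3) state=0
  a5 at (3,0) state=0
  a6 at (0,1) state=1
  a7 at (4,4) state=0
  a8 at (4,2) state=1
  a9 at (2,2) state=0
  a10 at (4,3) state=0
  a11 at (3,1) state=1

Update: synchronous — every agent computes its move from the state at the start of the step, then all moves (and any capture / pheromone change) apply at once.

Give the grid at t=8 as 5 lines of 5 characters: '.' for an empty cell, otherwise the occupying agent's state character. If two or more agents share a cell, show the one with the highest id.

t=1: a0@(1,0):1 a1@(1,3):1 a2@(1,4):1 a3@(0,0):1 a4@(3,3):0 a5@(3,0):0 a6@(0,1):1 a7@(4,4):0 a8@(4,2):1 a9@(2,2):0 a10@(4,3):0 a11@(3,1):1
t=2: (unchanged — steady state)

11...
1..11
..0..
01.0.
..100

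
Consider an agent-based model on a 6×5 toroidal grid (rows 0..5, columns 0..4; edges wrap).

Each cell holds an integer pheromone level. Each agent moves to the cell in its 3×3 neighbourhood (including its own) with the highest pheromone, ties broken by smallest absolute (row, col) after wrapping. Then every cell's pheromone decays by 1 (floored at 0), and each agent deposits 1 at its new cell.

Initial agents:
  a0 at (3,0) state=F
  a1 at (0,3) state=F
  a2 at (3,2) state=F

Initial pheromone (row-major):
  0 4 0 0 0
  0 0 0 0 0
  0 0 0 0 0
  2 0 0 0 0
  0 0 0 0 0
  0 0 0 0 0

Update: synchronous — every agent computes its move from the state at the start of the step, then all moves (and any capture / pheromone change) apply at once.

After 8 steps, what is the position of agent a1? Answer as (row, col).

t=1: a0@(3,0) a1@(0,2) a2@(2,1) | pheromone: 0 3 1 0 0 / 0 0 0 0 0 / 0 1 0 0 0 / 2 0 0 0 0 / 0 0 0 0 0 / 0 0 0 0 0
t=2: a0@(3,0) a1@(0,1) a2@(3,0) | pheromone: 0 3 0 0 0 / 0 0 0 0 0 / 0 0 0 0 0 / 3 0 0 0 0 / 0 0 0 0 0 / 0 0 0 0 0
t=3: a0@(3,0) a1@(0,1) a2@(3,0) | pheromone: 0 3 0 0 0 / 0 0 0 0 0 / 0 0 0 0 0 / 4 0 0 0 0 / 0 0 0 0 0 / 0 0 0 0 0
t=4: a0@(3,0) a1@(0,1) a2@(3,0) | pheromone: 0 3 0 0 0 / 0 0 0 0 0 / 0 0 0 0 0 / 5 0 0 0 0 / 0 0 0 0 0 / 0 0 0 0 0
t=5: a0@(3,0) a1@(0,1) a2@(3,0) | pheromone: 0 3 0 0 0 / 0 0 0 0 0 / 0 0 0 0 0 / 6 0 0 0 0 / 0 0 0 0 0 / 0 0 0 0 0
t=6: a0@(3,0) a1@(0,1) a2@(3,0) | pheromone: 0 3 0 0 0 / 0 0 0 0 0 / 0 0 0 0 0 / 7 0 0 0 0 / 0 0 0 0 0 / 0 0 0 0 0
t=7: a0@(3,0) a1@(0,1) a2@(3,0) | pheromone: 0 3 0 0 0 / 0 0 0 0 0 / 0 0 0 0 0 / 8 0 0 0 0 / 0 0 0 0 0 / 0 0 0 0 0
t=8: a0@(3,0) a1@(0,1) a2@(3,0) | pheromone: 0 3 0 0 0 / 0 0 0 0 0 / 0 0 0 0 0 / 9 0 0 0 0 / 0 0 0 0 0 / 0 0 0 0 0

(0, 1)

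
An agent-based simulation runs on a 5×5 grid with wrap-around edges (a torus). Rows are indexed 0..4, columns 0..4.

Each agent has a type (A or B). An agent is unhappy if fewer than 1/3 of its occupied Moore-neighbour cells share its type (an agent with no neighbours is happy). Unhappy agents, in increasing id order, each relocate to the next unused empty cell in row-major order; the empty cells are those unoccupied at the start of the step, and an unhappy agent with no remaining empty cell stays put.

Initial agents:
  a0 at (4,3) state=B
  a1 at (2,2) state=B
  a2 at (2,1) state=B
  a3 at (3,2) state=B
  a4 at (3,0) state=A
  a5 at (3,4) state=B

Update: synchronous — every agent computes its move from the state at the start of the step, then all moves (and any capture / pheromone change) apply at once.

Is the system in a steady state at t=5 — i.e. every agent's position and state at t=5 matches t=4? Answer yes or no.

t=1: a0@(4,3):B a1@(2,2):B a2@(2,1):B a3@(3,2):B a4@(0,0):A a5@(3,4):B
t=2: (unchanged — steady state)

yes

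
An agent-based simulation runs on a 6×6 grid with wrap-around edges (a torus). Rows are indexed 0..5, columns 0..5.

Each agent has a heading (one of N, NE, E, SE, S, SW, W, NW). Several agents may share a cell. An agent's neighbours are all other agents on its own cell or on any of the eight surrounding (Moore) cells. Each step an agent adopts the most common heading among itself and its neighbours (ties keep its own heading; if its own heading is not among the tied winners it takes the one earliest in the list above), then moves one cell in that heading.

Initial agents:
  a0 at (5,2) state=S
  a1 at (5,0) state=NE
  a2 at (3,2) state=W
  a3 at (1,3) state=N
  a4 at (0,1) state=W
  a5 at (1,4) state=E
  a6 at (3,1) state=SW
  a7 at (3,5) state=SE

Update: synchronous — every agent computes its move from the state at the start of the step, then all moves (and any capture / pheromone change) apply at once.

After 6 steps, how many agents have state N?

1

t=1: a0@(0,2):S a1@(4,1):NE a2@(3,1):W a3@(0,3):N a4@(0,0):W a5@(1,5):E a6@(4,0):SW a7@(4,0):SE
t=2: a0@(1,2):S a1@(3,2):NE a2@(3,0):W a3@(5,3):N a4@(0,5):W a5@(1,0):E a6@(5,5):SW a7@(5,1):SE
t=3: a0@(2,2):S a1@(2,3):NE a2@(3,5):W a3@(4,3):N a4@(0,4):W a5@(1,1):E a6@(0,4):SW a7@(0,2):SE
t=4: a0@(3,2):S a1@(1,4):NE a2@(3,4):W a3@(3,3):N a4@(0,3):W a5@(1,2):E a6@(1,3):SW a7@(1,3):SE
t=5: a0@(4,2):S a1@(0,5):NE a2@(3,3):W a3@(2,3):N a4@(0,2):W a5@(1,3):E a6@(2,2):SW a7@(2,4):SE
t=6: a0@(5,2):S a1@(5,0):NE a2@(3,2):W a3@(1,3):N a4@(0,1):W a5@(1,4):E a6@(3,1):SW a7@(3,5):SE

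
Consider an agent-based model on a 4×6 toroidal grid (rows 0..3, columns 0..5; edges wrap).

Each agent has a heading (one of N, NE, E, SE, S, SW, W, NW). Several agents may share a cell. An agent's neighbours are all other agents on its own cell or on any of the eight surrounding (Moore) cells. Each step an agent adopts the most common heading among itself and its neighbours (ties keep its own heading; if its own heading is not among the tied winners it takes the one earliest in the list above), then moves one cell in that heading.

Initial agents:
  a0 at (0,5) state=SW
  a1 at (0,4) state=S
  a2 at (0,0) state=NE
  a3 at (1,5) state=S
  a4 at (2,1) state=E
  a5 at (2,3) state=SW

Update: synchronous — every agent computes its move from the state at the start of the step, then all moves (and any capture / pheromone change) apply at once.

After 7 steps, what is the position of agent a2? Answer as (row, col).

t=1: a0@(1,5):S a1@(1,4):S a2@(3,1):NE a3@(2,5):S a4@(2,2):E a5@(3,2):SW
t=2: a0@(2,5):S a1@(2,4):S a2@(2,2):NE a3@(3,5):S a4@(2,3):E a5@(0,1):SW
t=3: a0@(3,5):S a1@(3,4):S a2@(1,3):NE a3@(0,5):S a4@(2,4):E a5@(1,0):SW
t=4: a0@(0,5):S a1@(0,4):S a2@(0,4):NE a3@(1,5):S a4@(3,4):S a5@(2,5):SW
t=5: a0@(1,5):S a1@(1,4):S a2@(1,4):S a3@(2,5):S a4@(0,4):S a5@(3,5):S
t=6: a0@(2,5):S a1@(2,4):S a2@(2,4):S a3@(3,5):S a4@(1,4):S a5@(0,5):S
t=7: a0@(3,5):S a1@(3,4):S a2@(3,4):S a3@(0,5):S a4@(2,4):S a5@(1,5):S

(3, 4)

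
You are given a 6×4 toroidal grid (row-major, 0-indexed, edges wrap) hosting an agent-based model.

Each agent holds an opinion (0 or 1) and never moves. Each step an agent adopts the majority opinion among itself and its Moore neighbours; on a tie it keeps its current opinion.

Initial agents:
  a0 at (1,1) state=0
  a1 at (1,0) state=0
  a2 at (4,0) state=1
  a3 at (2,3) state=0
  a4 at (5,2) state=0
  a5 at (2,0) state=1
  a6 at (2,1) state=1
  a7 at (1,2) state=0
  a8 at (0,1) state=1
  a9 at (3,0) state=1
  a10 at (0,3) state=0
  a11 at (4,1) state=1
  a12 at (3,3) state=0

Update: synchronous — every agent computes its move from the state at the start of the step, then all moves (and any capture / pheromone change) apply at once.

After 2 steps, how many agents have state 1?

4

t=1: a0@(1,1):0 a1@(1,0):0 a2@(4,0):1 a3@(2,3):0 a4@(5,2):0 a5@(2,0):0 a6@(2,1):1 a7@(1,2):0 a8@(0,1):0 a9@(3,0):1 a10@(0,3):0 a11@(4,1):1 a12@(3,3):1
t=2: a0@(1,1):0 a1@(1,0):0 a2@(4,0):1 a3@(2,3):0 a4@(5,2):0 a5@(2,0):0 a6@(2,1):0 a7@(1,2):0 a8@(0,1):0 a9@(3,0):1 a10@(0,3):0 a11@(4,1):1 a12@(3,3):1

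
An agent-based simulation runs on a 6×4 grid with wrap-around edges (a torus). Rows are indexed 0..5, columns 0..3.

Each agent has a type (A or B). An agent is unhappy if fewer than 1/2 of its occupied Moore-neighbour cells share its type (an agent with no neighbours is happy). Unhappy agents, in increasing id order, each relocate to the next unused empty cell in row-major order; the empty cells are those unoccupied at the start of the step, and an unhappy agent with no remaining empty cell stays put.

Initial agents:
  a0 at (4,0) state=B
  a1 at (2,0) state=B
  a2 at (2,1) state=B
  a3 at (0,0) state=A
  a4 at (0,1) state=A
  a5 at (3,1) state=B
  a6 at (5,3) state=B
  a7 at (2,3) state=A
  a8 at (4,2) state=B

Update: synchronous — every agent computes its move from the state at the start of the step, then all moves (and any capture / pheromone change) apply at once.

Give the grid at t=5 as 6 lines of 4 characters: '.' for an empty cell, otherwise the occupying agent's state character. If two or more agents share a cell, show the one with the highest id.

AAA.
....
BB..
.B..
B.B.
...B

t=1: a0@(4,0):B a1@(2,0):B a2@(2,1):B a3@(0,0):A a4@(0,1):A a5@(3,1):B a6@(5,3):B a7@(0,2):A a8@(4,2):B
t=2: (unchanged — steady state)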